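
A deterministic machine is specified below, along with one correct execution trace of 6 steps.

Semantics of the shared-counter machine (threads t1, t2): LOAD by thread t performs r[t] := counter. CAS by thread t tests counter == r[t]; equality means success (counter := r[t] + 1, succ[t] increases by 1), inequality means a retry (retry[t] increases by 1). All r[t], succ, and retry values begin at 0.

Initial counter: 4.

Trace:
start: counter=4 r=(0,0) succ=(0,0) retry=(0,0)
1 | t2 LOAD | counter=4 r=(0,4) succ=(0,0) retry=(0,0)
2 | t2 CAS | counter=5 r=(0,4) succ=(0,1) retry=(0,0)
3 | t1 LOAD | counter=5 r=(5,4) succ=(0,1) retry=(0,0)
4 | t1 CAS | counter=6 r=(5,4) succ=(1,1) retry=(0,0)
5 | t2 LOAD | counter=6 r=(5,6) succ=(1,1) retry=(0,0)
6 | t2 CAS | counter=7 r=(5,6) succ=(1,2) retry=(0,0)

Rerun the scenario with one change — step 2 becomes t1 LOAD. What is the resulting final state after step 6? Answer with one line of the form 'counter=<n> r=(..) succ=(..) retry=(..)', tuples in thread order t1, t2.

(re-executing from step 2 with the substitution; state before step 2: counter=4 r=(0,4) succ=(0,0) retry=(0,0))
2 | t1 LOAD | counter=4 r=(4,4) succ=(0,0) retry=(0,0)
3 | t1 LOAD | counter=4 r=(4,4) succ=(0,0) retry=(0,0)
4 | t1 CAS | counter=5 r=(4,4) succ=(1,0) retry=(0,0)
5 | t2 LOAD | counter=5 r=(4,5) succ=(1,0) retry=(0,0)
6 | t2 CAS | counter=6 r=(4,5) succ=(1,1) retry=(0,0)

counter=6 r=(4,5) succ=(1,1) retry=(0,0)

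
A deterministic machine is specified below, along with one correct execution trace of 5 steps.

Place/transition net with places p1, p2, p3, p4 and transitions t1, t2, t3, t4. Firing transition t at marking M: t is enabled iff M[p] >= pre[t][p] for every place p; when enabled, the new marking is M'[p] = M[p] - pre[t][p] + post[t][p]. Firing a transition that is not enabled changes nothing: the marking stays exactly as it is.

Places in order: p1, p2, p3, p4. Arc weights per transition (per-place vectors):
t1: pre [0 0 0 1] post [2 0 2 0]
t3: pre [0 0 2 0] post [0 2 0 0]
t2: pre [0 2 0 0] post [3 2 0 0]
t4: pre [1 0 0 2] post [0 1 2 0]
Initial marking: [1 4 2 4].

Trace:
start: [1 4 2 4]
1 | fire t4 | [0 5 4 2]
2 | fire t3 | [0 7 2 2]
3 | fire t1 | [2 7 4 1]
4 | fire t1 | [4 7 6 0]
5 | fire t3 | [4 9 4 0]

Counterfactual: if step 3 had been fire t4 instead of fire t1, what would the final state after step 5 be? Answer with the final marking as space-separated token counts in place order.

2 9 2 1

(re-executing from step 3 with the substitution; state before step 3: [0 7 2 2])
3 | fire t4 | [0 7 2 2]
4 | fire t1 | [2 7 4 1]
5 | fire t3 | [2 9 2 1]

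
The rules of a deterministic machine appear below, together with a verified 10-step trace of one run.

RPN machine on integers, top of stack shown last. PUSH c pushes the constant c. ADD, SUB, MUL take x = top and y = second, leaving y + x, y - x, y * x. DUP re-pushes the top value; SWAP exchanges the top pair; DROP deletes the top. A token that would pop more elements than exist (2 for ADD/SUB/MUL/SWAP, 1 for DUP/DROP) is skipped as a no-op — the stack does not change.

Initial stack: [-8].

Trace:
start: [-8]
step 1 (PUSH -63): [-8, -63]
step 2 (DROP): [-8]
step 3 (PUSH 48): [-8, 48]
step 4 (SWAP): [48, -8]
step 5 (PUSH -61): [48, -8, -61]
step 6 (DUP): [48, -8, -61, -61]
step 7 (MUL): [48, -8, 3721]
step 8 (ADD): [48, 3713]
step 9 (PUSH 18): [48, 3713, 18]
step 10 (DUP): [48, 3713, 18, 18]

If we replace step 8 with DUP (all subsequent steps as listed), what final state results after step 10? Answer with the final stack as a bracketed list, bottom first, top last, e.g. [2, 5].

(re-executing from step 8 with the substitution; state before step 8: [48, -8, 3721])
step 8 (DUP): [48, -8, 3721, 3721]
step 9 (PUSH 18): [48, -8, 3721, 3721, 18]
step 10 (DUP): [48, -8, 3721, 3721, 18, 18]

[48, -8, 3721, 3721, 18, 18]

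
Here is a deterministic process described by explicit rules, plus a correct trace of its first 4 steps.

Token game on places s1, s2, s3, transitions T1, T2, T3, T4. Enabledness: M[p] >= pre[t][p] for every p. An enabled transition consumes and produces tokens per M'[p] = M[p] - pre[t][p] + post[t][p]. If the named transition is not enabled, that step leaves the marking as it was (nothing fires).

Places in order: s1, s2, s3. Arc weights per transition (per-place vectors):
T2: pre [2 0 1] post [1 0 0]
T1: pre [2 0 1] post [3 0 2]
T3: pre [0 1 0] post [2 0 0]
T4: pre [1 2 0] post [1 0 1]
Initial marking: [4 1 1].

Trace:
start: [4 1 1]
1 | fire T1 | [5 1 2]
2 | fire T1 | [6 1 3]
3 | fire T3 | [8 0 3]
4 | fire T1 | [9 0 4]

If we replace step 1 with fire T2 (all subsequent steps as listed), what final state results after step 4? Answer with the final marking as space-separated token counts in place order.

(re-executing from step 1 with the substitution; state before step 1: [4 1 1])
1 | fire T2 | [3 1 0]
2 | fire T1 | [3 1 0]
3 | fire T3 | [5 0 0]
4 | fire T1 | [5 0 0]

5 0 0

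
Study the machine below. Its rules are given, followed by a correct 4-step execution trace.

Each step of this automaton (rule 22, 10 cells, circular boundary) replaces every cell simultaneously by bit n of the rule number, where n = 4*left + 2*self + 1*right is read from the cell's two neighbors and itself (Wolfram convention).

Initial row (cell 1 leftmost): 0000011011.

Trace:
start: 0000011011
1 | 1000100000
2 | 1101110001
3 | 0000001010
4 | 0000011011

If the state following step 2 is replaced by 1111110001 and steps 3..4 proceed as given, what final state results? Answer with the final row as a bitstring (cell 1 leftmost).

0000011011

state after step 2 := 1111110001
3 | 0000001010
4 | 0000011011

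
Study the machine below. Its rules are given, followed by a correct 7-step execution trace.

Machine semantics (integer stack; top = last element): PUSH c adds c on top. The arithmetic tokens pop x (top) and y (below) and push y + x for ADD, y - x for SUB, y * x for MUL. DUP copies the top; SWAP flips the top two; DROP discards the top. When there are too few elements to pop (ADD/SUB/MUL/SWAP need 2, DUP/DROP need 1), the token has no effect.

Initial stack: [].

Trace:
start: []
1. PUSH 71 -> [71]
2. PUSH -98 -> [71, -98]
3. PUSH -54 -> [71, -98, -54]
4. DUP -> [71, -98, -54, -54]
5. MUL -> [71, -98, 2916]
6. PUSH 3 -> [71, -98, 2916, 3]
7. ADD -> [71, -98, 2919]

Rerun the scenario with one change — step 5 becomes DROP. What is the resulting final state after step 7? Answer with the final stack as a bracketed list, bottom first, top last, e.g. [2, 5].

(re-executing from step 5 with the substitution; state before step 5: [71, -98, -54, -54])
5. DROP -> [71, -98, -54]
6. PUSH 3 -> [71, -98, -54, 3]
7. ADD -> [71, -98, -51]

[71, -98, -51]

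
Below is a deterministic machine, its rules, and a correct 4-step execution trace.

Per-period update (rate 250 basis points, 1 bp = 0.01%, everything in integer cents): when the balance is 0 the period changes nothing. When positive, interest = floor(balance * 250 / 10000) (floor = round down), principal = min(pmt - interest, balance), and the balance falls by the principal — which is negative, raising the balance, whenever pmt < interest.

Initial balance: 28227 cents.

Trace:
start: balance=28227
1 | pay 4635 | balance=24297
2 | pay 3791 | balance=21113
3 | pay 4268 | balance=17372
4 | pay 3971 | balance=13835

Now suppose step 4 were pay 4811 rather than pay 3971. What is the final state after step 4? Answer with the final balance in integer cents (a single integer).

(re-executing from step 4 with the substitution; state before step 4: balance=17372)
4 | pay 4811 | balance=12995

12995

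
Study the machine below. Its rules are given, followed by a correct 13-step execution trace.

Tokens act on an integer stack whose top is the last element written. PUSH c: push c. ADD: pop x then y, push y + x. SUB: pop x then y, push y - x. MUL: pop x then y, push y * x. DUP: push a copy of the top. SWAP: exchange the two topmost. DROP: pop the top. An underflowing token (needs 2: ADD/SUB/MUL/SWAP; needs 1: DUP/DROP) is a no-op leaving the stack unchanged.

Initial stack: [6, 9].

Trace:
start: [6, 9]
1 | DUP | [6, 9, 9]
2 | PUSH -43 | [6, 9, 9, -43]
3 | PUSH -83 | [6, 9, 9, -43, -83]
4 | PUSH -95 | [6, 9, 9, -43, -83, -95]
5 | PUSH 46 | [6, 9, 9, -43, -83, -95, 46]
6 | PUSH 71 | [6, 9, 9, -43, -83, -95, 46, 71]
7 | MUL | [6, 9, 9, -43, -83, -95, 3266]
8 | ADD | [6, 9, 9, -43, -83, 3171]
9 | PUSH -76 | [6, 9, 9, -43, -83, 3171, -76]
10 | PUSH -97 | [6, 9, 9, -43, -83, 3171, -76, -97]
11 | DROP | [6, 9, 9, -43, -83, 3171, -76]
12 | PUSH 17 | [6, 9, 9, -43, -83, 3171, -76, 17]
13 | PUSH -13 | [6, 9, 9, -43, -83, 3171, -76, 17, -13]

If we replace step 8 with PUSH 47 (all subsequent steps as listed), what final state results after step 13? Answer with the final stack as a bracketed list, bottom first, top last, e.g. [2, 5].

(re-executing from step 8 with the substitution; state before step 8: [6, 9, 9, -43, -83, -95, 3266])
8 | PUSH 47 | [6, 9, 9, -43, -83, -95, 3266, 47]
9 | PUSH -76 | [6, 9, 9, -43, -83, -95, 3266, 47, -76]
10 | PUSH -97 | [6, 9, 9, -43, -83, -95, 3266, 47, -76, -97]
11 | DROP | [6, 9, 9, -43, -83, -95, 3266, 47, -76]
12 | PUSH 17 | [6, 9, 9, -43, -83, -95, 3266, 47, -76, 17]
13 | PUSH -13 | [6, 9, 9, -43, -83, -95, 3266, 47, -76, 17, -13]

[6, 9, 9, -43, -83, -95, 3266, 47, -76, 17, -13]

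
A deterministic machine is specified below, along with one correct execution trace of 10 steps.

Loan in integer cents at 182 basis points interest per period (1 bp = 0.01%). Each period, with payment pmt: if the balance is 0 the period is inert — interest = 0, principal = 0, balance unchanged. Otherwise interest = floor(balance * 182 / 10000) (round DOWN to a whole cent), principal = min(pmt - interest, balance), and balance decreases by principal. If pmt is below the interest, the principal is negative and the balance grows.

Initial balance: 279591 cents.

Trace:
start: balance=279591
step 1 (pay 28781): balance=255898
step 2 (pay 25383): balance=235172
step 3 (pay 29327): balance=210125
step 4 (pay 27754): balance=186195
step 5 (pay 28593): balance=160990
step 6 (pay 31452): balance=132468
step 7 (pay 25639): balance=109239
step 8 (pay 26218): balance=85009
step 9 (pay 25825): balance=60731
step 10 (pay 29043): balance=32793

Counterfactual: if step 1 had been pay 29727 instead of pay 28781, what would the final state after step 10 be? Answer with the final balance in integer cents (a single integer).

31679

(re-executing from step 1 with the substitution; state before step 1: balance=279591)
step 1 (pay 29727): balance=254952
step 2 (pay 25383): balance=234209
step 3 (pay 29327): balance=209144
step 4 (pay 27754): balance=185196
step 5 (pay 28593): balance=159973
step 6 (pay 31452): balance=131432
step 7 (pay 25639): balance=108185
step 8 (pay 26218): balance=83935
step 9 (pay 25825): balance=59637
step 10 (pay 29043): balance=31679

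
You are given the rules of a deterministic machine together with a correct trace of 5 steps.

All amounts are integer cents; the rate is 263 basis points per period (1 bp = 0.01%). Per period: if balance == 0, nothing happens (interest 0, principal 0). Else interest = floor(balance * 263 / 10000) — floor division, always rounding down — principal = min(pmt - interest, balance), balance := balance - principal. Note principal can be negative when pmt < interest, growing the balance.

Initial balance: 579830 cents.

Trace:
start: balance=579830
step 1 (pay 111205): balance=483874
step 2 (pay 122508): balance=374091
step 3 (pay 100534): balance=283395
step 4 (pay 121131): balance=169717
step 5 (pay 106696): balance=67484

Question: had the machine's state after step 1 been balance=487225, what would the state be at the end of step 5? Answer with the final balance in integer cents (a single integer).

state after step 1 := balance=487225
step 2 (pay 122508): balance=377531
step 3 (pay 100534): balance=286926
step 4 (pay 121131): balance=173341
step 5 (pay 106696): balance=71203

71203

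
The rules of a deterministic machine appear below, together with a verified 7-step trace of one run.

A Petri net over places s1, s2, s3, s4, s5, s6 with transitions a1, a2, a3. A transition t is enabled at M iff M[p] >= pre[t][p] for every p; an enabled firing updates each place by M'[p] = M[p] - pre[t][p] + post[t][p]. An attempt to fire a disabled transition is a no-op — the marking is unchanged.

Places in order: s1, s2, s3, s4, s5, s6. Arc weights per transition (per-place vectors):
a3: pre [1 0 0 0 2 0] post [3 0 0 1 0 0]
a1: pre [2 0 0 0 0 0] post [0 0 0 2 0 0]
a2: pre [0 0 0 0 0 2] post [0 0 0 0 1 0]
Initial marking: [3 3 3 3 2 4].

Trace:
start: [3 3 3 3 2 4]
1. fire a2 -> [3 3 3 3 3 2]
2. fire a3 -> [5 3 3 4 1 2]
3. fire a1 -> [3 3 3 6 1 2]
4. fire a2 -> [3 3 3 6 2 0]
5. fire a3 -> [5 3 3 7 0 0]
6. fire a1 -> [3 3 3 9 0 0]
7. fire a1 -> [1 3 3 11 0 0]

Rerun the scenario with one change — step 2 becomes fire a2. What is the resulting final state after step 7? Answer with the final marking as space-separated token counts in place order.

1 3 3 8 2 0

(re-executing from step 2 with the substitution; state before step 2: [3 3 3 3 3 2])
2. fire a2 -> [3 3 3 3 4 0]
3. fire a1 -> [1 3 3 5 4 0]
4. fire a2 -> [1 3 3 5 4 0]
5. fire a3 -> [3 3 3 6 2 0]
6. fire a1 -> [1 3 3 8 2 0]
7. fire a1 -> [1 3 3 8 2 0]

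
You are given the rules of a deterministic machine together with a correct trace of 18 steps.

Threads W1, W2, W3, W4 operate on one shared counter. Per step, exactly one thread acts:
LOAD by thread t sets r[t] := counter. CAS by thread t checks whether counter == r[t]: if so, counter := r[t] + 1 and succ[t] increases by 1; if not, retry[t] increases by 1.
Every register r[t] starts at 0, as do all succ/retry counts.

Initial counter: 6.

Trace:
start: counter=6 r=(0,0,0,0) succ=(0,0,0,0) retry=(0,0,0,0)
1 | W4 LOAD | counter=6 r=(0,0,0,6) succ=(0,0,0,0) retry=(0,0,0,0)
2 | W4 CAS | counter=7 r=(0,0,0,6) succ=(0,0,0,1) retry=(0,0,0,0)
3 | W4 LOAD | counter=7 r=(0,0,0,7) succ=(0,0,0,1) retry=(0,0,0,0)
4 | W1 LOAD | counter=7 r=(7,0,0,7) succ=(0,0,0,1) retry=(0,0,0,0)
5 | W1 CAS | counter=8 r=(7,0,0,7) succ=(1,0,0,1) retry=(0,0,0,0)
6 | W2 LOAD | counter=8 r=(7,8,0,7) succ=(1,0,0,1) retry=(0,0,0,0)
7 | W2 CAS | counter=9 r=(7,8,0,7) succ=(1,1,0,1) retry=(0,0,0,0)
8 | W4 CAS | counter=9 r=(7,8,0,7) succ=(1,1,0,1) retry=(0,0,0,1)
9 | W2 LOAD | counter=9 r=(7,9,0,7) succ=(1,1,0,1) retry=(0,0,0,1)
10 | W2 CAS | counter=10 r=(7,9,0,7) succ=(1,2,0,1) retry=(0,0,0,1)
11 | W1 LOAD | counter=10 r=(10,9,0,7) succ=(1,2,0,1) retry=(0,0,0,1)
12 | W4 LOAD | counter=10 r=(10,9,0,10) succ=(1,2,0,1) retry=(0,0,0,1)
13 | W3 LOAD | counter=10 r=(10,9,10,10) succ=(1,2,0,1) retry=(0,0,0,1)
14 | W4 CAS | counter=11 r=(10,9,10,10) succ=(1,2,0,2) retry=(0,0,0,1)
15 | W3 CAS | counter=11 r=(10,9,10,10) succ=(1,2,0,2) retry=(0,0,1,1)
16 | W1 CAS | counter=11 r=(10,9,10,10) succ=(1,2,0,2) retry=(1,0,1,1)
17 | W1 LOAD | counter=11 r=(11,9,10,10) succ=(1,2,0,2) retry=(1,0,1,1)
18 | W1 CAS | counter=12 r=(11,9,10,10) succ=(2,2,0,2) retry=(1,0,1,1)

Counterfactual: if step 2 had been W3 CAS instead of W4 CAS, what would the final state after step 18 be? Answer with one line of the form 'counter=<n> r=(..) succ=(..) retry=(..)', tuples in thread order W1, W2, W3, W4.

(re-executing from step 2 with the substitution; state before step 2: counter=6 r=(0,0,0,6) succ=(0,0,0,0) retry=(0,0,0,0))
2 | W3 CAS | counter=6 r=(0,0,0,6) succ=(0,0,0,0) retry=(0,0,1,0)
3 | W4 LOAD | counter=6 r=(0,0,0,6) succ=(0,0,0,0) retry=(0,0,1,0)
4 | W1 LOAD | counter=6 r=(6,0,0,6) succ=(0,0,0,0) retry=(0,0,1,0)
5 | W1 CAS | counter=7 r=(6,0,0,6) succ=(1,0,0,0) retry=(0,0,1,0)
6 | W2 LOAD | counter=7 r=(6,7,0,6) succ=(1,0,0,0) retry=(0,0,1,0)
7 | W2 CAS | counter=8 r=(6,7,0,6) succ=(1,1,0,0) retry=(0,0,1,0)
8 | W4 CAS | counter=8 r=(6,7,0,6) succ=(1,1,0,0) retry=(0,0,1,1)
9 | W2 LOAD | counter=8 r=(6,8,0,6) succ=(1,1,0,0) retry=(0,0,1,1)
10 | W2 CAS | counter=9 r=(6,8,0,6) succ=(1,2,0,0) retry=(0,0,1,1)
11 | W1 LOAD | counter=9 r=(9,8,0,6) succ=(1,2,0,0) retry=(0,0,1,1)
12 | W4 LOAD | counter=9 r=(9,8,0,9) succ=(1,2,0,0) retry=(0,0,1,1)
13 | W3 LOAD | counter=9 r=(9,8,9,9) succ=(1,2,0,0) retry=(0,0,1,1)
14 | W4 CAS | counter=10 r=(9,8,9,9) succ=(1,2,0,1) retry=(0,0,1,1)
15 | W3 CAS | counter=10 r=(9,8,9,9) succ=(1,2,0,1) retry=(0,0,2,1)
16 | W1 CAS | counter=10 r=(9,8,9,9) succ=(1,2,0,1) retry=(1,0,2,1)
17 | W1 LOAD | counter=10 r=(10,8,9,9) succ=(1,2,0,1) retry=(1,0,2,1)
18 | W1 CAS | counter=11 r=(10,8,9,9) succ=(2,2,0,1) retry=(1,0,2,1)

counter=11 r=(10,8,9,9) succ=(2,2,0,1) retry=(1,0,2,1)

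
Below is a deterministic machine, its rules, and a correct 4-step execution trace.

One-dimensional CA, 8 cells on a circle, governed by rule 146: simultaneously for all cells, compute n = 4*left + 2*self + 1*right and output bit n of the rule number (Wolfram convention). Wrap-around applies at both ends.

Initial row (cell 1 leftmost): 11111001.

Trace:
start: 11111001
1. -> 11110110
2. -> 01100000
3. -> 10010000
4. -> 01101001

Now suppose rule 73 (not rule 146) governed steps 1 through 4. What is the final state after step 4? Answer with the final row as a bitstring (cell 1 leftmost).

(re-executing steps 1..4 under rule 73; state before step 1: 11111001)
1. -> 00001001
2. -> 01100000
3. -> 01101111
4. -> 01101001

01101001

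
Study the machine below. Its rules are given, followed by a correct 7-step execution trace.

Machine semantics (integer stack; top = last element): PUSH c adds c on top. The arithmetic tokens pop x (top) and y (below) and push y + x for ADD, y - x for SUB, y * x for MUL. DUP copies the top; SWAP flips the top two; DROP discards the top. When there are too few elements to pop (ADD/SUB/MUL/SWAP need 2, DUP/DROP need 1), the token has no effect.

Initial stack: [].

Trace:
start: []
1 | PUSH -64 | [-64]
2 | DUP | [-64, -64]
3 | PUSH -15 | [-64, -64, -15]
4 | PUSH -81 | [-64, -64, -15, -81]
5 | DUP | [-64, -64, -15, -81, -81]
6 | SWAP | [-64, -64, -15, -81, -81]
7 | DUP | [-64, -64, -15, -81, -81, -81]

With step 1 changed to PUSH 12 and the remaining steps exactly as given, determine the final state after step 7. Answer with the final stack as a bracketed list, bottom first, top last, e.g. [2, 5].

[12, 12, -15, -81, -81, -81]

(re-executing from step 1 with the substitution; state before step 1: [])
1 | PUSH 12 | [12]
2 | DUP | [12, 12]
3 | PUSH -15 | [12, 12, -15]
4 | PUSH -81 | [12, 12, -15, -81]
5 | DUP | [12, 12, -15, -81, -81]
6 | SWAP | [12, 12, -15, -81, -81]
7 | DUP | [12, 12, -15, -81, -81, -81]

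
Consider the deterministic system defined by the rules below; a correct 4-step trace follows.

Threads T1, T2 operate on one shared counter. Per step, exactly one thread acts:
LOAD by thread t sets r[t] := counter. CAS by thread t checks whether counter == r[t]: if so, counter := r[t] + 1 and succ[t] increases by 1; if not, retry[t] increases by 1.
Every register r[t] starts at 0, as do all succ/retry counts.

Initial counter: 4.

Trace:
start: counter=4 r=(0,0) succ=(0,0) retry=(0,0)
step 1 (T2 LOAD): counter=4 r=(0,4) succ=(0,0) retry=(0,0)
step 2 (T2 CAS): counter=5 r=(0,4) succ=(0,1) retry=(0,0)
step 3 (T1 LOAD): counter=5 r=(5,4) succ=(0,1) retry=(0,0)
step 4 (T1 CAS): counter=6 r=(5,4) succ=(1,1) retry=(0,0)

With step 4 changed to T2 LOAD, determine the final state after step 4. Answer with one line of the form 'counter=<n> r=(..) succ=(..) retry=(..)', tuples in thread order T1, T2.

(re-executing from step 4 with the substitution; state before step 4: counter=5 r=(5,4) succ=(0,1) retry=(0,0))
step 4 (T2 LOAD): counter=5 r=(5,5) succ=(0,1) retry=(0,0)

counter=5 r=(5,5) succ=(0,1) retry=(0,0)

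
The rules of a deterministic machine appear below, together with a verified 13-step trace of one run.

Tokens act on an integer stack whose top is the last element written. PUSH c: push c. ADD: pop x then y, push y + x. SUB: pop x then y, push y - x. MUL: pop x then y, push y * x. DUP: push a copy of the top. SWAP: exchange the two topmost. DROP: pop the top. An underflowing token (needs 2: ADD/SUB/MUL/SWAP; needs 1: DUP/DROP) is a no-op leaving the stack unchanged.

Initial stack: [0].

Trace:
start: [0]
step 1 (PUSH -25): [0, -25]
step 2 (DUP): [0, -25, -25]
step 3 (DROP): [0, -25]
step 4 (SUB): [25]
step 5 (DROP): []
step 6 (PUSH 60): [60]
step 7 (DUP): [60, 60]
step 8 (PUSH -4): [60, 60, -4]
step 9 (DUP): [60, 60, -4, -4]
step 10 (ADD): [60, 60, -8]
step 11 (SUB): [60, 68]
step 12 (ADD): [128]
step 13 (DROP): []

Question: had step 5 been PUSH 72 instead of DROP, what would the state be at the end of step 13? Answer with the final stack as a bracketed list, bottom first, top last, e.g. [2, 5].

[25, 72]

(re-executing from step 5 with the substitution; state before step 5: [25])
step 5 (PUSH 72): [25, 72]
step 6 (PUSH 60): [25, 72, 60]
step 7 (DUP): [25, 72, 60, 60]
step 8 (PUSH -4): [25, 72, 60, 60, -4]
step 9 (DUP): [25, 72, 60, 60, -4, -4]
step 10 (ADD): [25, 72, 60, 60, -8]
step 11 (SUB): [25, 72, 60, 68]
step 12 (ADD): [25, 72, 128]
step 13 (DROP): [25, 72]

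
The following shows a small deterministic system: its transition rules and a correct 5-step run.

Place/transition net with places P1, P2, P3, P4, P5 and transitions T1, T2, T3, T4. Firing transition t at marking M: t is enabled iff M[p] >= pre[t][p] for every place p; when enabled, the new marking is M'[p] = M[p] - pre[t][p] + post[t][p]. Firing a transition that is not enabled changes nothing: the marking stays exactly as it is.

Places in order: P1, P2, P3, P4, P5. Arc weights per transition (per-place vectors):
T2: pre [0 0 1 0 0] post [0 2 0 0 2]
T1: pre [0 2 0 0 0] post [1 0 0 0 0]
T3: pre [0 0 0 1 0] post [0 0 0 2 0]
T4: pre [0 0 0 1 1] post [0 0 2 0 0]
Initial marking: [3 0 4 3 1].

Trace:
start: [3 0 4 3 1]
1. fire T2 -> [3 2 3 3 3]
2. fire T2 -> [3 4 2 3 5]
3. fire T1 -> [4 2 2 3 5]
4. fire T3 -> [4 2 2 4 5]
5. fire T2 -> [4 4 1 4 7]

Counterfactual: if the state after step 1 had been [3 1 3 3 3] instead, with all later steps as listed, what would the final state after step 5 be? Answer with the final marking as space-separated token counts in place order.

state after step 1 := [3 1 3 3 3]
2. fire T2 -> [3 3 2 3 5]
3. fire T1 -> [4 1 2 3 5]
4. fire T3 -> [4 1 2 4 5]
5. fire T2 -> [4 3 1 4 7]

4 3 1 4 7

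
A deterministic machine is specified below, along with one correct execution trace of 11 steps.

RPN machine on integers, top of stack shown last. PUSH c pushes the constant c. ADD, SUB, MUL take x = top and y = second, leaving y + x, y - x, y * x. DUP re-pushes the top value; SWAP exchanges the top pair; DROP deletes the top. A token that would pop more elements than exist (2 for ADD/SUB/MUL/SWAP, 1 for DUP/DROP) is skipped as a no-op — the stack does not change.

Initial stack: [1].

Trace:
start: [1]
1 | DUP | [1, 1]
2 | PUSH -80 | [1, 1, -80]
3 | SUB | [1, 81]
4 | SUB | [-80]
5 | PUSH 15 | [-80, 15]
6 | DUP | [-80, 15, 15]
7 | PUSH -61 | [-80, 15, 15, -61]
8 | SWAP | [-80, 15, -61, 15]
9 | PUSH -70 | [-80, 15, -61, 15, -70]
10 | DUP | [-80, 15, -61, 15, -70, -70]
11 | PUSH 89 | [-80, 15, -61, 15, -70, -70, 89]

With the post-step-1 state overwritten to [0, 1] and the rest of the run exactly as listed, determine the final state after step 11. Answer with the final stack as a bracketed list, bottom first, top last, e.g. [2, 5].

state after step 1 := [0, 1]
2 | PUSH -80 | [0, 1, -80]
3 | SUB | [0, 81]
4 | SUB | [-81]
5 | PUSH 15 | [-81, 15]
6 | DUP | [-81, 15, 15]
7 | PUSH -61 | [-81, 15, 15, -61]
8 | SWAP | [-81, 15, -61, 15]
9 | PUSH -70 | [-81, 15, -61, 15, -70]
10 | DUP | [-81, 15, -61, 15, -70, -70]
11 | PUSH 89 | [-81, 15, -61, 15, -70, -70, 89]

[-81, 15, -61, 15, -70, -70, 89]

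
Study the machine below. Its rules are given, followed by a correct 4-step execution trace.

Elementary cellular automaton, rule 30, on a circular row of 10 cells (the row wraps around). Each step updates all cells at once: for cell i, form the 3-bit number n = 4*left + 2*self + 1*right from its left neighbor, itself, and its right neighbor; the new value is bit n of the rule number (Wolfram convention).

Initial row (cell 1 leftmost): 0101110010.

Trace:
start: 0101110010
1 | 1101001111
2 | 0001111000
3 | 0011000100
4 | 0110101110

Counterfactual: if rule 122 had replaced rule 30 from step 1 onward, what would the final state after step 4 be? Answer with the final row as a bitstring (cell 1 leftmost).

0000110110

(re-executing steps 1..4 under rule 122; state before step 1: 0101110010)
1 | 1011011101
2 | 1111110111
3 | 0000011100
4 | 0000110110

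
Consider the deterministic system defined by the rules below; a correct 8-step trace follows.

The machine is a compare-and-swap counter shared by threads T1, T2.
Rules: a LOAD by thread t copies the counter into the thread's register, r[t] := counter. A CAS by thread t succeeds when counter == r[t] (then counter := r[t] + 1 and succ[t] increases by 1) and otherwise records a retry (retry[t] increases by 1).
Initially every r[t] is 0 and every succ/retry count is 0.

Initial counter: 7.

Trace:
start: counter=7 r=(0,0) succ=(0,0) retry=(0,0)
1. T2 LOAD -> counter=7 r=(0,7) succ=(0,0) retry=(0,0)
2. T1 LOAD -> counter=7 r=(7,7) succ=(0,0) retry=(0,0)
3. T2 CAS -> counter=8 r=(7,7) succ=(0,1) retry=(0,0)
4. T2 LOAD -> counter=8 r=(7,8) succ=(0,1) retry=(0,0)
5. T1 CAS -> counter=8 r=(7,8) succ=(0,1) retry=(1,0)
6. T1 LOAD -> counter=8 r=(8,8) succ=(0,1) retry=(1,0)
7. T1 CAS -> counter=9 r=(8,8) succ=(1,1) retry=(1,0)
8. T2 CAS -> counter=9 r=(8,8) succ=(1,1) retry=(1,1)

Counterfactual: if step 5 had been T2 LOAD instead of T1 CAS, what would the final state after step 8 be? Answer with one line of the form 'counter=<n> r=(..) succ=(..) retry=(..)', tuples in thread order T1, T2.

(re-executing from step 5 with the substitution; state before step 5: counter=8 r=(7,8) succ=(0,1) retry=(0,0))
5. T2 LOAD -> counter=8 r=(7,8) succ=(0,1) retry=(0,0)
6. T1 LOAD -> counter=8 r=(8,8) succ=(0,1) retry=(0,0)
7. T1 CAS -> counter=9 r=(8,8) succ=(1,1) retry=(0,0)
8. T2 CAS -> counter=9 r=(8,8) succ=(1,1) retry=(0,1)

counter=9 r=(8,8) succ=(1,1) retry=(0,1)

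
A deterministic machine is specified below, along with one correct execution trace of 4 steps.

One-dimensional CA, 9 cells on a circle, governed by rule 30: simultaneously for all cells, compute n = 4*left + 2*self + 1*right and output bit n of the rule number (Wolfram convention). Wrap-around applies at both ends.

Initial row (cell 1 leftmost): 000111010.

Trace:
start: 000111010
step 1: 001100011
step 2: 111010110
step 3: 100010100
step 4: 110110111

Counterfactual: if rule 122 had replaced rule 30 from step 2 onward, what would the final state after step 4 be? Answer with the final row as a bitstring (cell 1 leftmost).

000110110

(re-executing steps 2..4 under rule 122; state before step 2: 001100011)
step 2: 111110111
step 3: 000011100
step 4: 000110110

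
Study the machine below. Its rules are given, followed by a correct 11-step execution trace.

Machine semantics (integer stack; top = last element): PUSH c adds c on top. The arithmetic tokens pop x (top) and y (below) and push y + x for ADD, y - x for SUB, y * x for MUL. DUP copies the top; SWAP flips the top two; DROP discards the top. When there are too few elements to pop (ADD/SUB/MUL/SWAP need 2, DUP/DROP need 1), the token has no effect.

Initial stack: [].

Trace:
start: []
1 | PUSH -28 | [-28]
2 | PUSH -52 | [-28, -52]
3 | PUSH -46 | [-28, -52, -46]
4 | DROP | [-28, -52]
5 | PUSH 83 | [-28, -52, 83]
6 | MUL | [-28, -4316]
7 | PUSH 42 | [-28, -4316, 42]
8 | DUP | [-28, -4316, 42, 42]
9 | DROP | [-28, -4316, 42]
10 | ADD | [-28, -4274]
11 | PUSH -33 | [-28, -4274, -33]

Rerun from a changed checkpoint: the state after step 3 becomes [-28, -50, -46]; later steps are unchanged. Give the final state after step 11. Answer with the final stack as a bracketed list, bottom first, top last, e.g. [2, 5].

state after step 3 := [-28, -50, -46]
4 | DROP | [-28, -50]
5 | PUSH 83 | [-28, -50, 83]
6 | MUL | [-28, -4150]
7 | PUSH 42 | [-28, -4150, 42]
8 | DUP | [-28, -4150, 42, 42]
9 | DROP | [-28, -4150, 42]
10 | ADD | [-28, -4108]
11 | PUSH -33 | [-28, -4108, -33]

[-28, -4108, -33]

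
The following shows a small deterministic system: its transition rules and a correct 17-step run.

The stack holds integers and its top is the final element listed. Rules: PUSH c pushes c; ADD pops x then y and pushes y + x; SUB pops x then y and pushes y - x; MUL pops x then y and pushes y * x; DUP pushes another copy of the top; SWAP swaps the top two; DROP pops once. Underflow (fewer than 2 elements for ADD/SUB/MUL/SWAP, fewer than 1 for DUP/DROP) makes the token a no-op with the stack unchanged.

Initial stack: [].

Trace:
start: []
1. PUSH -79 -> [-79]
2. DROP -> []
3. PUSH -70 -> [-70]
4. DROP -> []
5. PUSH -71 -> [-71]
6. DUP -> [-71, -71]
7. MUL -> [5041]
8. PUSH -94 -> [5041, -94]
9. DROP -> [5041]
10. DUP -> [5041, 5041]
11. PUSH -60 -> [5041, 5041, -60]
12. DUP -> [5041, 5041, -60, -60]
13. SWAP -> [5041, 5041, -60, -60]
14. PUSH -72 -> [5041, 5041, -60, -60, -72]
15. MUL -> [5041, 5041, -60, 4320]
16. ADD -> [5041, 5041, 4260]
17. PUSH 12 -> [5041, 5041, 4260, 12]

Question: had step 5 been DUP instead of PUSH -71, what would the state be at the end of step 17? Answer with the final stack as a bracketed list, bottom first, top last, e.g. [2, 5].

[4260, 12]

(re-executing from step 5 with the substitution; state before step 5: [])
5. DUP -> []
6. DUP -> []
7. MUL -> []
8. PUSH -94 -> [-94]
9. DROP -> []
10. DUP -> []
11. PUSH -60 -> [-60]
12. DUP -> [-60, -60]
13. SWAP -> [-60, -60]
14. PUSH -72 -> [-60, -60, -72]
15. MUL -> [-60, 4320]
16. ADD -> [4260]
17. PUSH 12 -> [4260, 12]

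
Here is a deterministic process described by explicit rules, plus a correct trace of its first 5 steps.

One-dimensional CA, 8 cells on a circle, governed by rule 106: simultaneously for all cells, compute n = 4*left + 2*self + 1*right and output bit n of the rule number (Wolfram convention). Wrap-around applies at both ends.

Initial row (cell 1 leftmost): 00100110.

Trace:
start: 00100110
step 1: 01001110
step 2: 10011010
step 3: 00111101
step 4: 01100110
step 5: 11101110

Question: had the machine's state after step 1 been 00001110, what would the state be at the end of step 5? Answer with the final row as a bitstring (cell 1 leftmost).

state after step 1 := 00001110
step 2: 00011010
step 3: 00111100
step 4: 01100100
step 5: 11101000

11101000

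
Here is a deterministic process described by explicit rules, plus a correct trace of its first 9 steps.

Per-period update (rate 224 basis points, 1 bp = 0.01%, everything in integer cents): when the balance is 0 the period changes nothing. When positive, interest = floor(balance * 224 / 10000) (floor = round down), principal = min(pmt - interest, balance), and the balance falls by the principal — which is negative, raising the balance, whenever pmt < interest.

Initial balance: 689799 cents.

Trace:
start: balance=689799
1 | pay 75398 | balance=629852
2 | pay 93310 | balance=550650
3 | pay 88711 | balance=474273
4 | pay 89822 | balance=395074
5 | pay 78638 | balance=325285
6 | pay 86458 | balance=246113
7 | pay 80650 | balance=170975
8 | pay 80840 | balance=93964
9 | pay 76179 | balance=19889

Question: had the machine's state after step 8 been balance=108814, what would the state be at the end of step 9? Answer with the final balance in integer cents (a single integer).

35072

state after step 8 := balance=108814
9 | pay 76179 | balance=35072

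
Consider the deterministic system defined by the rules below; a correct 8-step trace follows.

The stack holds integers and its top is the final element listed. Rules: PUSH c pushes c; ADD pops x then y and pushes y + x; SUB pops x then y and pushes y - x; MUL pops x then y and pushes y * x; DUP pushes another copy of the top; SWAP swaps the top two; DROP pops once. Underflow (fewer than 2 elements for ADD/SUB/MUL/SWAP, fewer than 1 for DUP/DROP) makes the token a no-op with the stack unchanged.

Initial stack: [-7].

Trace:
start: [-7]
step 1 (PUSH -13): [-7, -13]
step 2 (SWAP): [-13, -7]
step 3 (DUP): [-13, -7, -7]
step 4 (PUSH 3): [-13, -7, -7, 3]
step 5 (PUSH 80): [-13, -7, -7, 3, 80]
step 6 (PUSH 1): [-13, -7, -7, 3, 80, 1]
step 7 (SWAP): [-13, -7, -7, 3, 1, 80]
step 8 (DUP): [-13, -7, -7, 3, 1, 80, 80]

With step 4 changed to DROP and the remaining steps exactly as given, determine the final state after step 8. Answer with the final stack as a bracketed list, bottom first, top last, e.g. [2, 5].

(re-executing from step 4 with the substitution; state before step 4: [-13, -7, -7])
step 4 (DROP): [-13, -7]
step 5 (PUSH 80): [-13, -7, 80]
step 6 (PUSH 1): [-13, -7, 80, 1]
step 7 (SWAP): [-13, -7, 1, 80]
step 8 (DUP): [-13, -7, 1, 80, 80]

[-13, -7, 1, 80, 80]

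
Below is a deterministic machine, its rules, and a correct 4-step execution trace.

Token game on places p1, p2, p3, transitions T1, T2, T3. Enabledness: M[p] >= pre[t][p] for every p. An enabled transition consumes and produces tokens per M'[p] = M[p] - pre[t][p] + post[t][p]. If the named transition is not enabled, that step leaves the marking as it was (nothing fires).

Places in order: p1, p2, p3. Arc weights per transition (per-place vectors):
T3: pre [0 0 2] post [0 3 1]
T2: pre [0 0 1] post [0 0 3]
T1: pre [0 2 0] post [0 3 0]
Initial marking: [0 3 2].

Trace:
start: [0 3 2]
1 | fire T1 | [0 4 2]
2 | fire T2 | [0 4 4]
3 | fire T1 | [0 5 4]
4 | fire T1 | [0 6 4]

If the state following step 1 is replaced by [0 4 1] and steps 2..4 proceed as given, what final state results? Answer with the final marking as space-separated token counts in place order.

0 6 3

state after step 1 := [0 4 1]
2 | fire T2 | [0 4 3]
3 | fire T1 | [0 5 3]
4 | fire T1 | [0 6 3]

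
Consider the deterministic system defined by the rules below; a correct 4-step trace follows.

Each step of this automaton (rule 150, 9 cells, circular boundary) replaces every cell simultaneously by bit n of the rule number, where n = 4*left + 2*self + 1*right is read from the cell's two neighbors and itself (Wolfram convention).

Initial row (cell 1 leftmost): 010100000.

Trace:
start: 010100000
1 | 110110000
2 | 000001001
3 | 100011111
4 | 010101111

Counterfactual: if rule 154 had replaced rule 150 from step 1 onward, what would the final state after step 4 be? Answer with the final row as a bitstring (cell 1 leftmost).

000001101

(re-executing steps 1..4 under rule 154; state before step 1: 010100000)
1 | 100010000
2 | 010101001
3 | 000000110
4 | 000001101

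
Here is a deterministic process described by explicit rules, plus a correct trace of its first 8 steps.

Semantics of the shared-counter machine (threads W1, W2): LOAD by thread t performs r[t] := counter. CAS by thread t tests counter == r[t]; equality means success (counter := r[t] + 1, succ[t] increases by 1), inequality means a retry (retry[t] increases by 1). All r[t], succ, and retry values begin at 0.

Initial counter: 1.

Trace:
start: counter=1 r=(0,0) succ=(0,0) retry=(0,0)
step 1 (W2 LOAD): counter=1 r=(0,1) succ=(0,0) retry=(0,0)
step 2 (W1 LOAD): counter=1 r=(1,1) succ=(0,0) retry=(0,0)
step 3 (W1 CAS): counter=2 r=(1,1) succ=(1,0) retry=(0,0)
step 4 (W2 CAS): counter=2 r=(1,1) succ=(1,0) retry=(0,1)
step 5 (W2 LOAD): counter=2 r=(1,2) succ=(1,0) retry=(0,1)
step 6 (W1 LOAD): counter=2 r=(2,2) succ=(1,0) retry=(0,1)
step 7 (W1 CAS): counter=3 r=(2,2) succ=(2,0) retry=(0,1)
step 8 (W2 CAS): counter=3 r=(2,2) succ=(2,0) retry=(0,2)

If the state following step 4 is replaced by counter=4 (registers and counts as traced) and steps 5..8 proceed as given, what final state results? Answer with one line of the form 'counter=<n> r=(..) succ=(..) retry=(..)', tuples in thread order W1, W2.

state after step 4 := counter=4 r=(1,1) succ=(1,0) retry=(0,1)
step 5 (W2 LOAD): counter=4 r=(1,4) succ=(1,0) retry=(0,1)
step 6 (W1 LOAD): counter=4 r=(4,4) succ=(1,0) retry=(0,1)
step 7 (W1 CAS): counter=5 r=(4,4) succ=(2,0) retry=(0,1)
step 8 (W2 CAS): counter=5 r=(4,4) succ=(2,0) retry=(0,2)

counter=5 r=(4,4) succ=(2,0) retry=(0,2)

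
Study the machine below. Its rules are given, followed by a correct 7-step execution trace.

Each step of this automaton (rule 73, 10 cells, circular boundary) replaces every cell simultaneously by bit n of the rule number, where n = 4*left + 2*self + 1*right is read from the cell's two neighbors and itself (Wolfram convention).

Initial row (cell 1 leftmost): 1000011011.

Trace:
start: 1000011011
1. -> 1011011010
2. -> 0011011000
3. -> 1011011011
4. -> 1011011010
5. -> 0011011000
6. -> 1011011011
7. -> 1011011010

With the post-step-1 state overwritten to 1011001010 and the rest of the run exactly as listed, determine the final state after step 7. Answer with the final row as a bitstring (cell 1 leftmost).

state after step 1 := 1011001010
2. -> 0011000000
3. -> 1011011111
4. -> 1011010000
5. -> 0011000110
6. -> 1011010110
7. -> 0011000110

0011000110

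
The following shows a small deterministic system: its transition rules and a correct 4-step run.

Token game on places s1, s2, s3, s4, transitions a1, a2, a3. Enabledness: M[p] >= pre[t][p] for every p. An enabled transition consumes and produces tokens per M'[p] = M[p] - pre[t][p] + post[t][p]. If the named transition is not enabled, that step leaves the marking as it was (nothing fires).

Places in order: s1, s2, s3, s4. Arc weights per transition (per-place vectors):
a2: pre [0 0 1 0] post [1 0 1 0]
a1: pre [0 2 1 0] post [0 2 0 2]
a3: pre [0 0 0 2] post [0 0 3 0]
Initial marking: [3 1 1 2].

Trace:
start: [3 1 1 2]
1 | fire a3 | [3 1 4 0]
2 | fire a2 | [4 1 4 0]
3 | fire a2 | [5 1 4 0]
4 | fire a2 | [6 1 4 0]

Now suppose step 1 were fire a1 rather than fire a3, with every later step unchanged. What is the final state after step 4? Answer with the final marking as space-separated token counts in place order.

6 1 1 2

(re-executing from step 1 with the substitution; state before step 1: [3 1 1 2])
1 | fire a1 | [3 1 1 2]
2 | fire a2 | [4 1 1 2]
3 | fire a2 | [5 1 1 2]
4 | fire a2 | [6 1 1 2]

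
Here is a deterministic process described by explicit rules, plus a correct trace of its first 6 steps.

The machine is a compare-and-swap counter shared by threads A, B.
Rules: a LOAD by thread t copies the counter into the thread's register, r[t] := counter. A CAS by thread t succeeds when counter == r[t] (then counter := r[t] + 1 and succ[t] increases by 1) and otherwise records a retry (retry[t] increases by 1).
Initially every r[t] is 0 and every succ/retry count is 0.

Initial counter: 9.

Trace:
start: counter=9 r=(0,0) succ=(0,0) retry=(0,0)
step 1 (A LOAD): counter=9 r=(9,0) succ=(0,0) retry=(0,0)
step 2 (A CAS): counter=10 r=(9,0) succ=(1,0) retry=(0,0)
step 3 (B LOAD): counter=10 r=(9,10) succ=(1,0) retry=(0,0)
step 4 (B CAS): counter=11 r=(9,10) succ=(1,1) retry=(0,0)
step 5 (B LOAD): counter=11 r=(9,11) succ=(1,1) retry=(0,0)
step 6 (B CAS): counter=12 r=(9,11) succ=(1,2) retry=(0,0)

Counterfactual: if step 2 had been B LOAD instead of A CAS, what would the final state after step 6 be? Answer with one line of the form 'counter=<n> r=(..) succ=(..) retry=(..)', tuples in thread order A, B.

counter=11 r=(9,10) succ=(0,2) retry=(0,0)

(re-executing from step 2 with the substitution; state before step 2: counter=9 r=(9,0) succ=(0,0) retry=(0,0))
step 2 (B LOAD): counter=9 r=(9,9) succ=(0,0) retry=(0,0)
step 3 (B LOAD): counter=9 r=(9,9) succ=(0,0) retry=(0,0)
step 4 (B CAS): counter=10 r=(9,9) succ=(0,1) retry=(0,0)
step 5 (B LOAD): counter=10 r=(9,10) succ=(0,1) retry=(0,0)
step 6 (B CAS): counter=11 r=(9,10) succ=(0,2) retry=(0,0)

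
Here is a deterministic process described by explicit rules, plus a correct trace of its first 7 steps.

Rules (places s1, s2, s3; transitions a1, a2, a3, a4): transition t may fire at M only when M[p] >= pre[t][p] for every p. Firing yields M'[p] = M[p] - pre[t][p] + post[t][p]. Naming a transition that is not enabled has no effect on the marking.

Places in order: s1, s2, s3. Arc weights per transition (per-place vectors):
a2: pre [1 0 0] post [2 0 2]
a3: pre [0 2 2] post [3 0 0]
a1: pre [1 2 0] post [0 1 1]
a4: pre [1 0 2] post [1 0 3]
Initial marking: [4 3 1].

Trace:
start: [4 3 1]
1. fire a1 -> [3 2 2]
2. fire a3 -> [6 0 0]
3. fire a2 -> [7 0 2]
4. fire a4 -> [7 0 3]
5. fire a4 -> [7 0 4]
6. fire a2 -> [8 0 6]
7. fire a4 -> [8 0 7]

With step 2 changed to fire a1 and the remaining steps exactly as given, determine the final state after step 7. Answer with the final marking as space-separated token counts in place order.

4 1 10

(re-executing from step 2 with the substitution; state before step 2: [3 2 2])
2. fire a1 -> [2 1 3]
3. fire a2 -> [3 1 5]
4. fire a4 -> [3 1 6]
5. fire a4 -> [3 1 7]
6. fire a2 -> [4 1 9]
7. fire a4 -> [4 1 10]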